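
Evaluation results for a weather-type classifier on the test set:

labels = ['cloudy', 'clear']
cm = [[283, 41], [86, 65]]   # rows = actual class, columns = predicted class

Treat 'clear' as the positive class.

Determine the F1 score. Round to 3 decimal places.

Precision = TP/(TP+FP) = 65/106 = 0.6132
Recall = TP/(TP+FN) = 65/151 = 0.4305
F1 = 2·TP/(2·TP+FP+FN) = 130/257 = 0.506

0.506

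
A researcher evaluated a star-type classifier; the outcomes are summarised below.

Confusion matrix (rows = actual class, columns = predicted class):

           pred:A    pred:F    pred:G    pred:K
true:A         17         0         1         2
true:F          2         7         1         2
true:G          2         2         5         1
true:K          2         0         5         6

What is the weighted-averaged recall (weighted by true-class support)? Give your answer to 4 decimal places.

0.6364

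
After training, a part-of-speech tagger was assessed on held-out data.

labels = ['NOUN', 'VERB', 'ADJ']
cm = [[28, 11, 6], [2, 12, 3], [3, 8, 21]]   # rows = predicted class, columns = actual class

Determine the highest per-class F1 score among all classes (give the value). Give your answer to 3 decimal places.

Per-class F1 score (2·TP/(2·TP+FP+FN)):
  NOUN: TP=28, FP=11+6=17, FN=2+3=5 → 56/78 = 0.7179
  VERB: TP=12, FP=2+3=5, FN=11+8=19 → 24/48 = 0.5000
  ADJ: TP=21, FP=3+8=11, FN=6+3=9 → 42/62 = 0.6774
Highest is class 'NOUN' with F1 score = 0.718.

0.718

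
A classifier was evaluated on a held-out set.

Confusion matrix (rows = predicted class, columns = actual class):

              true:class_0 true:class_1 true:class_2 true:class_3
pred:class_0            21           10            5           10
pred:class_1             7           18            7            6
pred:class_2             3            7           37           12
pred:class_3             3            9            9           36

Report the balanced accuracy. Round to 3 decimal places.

0.557

Balanced accuracy = mean of per-class recall.
  class_0: recall = 21/34 = 0.6176
  class_1: recall = 18/44 = 0.4091
  class_2: recall = 37/58 = 0.6379
  class_3: recall = 36/64 = 0.5625
Mean = (0.6176 + 0.4091 + 0.6379 + 0.5625) / 4 = 0.557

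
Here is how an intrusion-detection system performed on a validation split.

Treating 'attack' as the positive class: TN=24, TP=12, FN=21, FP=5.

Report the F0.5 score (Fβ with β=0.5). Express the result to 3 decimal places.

0.594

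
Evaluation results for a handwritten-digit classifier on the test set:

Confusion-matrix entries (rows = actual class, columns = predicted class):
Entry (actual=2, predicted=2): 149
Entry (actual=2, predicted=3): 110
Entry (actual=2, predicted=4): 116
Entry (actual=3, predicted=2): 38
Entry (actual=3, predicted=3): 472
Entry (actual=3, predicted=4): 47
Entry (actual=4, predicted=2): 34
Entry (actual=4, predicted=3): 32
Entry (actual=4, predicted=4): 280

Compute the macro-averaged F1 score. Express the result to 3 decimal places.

Per-class F1 score (2·TP/(2·TP+FP+FN)):
  2: TP=149, FP=38+34=72, FN=110+116=226 → 298/596 = 0.5000
  3: TP=472, FP=110+32=142, FN=38+47=85 → 944/1171 = 0.8061
  4: TP=280, FP=116+47=163, FN=34+32=66 → 560/789 = 0.7098
Macro-F1 score = mean = (0.5000 + 0.8061 + 0.7098) / 3 = 0.672

0.672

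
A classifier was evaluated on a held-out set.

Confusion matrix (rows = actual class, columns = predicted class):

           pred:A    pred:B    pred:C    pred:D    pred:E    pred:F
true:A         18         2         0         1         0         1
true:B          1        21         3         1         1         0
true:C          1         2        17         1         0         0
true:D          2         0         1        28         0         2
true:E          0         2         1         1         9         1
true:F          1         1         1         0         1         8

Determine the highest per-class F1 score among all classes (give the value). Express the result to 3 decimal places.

Per-class F1 score (2·TP/(2·TP+FP+FN)):
  A: TP=18, FP=1+1+2+0+1=5, FN=2+0+1+0+1=4 → 36/45 = 0.8000
  B: TP=21, FP=2+2+0+2+1=7, FN=1+3+1+1+0=6 → 42/55 = 0.7636
  C: TP=17, FP=0+3+1+1+1=6, FN=1+2+1+0+0=4 → 34/44 = 0.7727
  D: TP=28, FP=1+1+1+1+0=4, FN=2+0+1+0+2=5 → 56/65 = 0.8615
  E: TP=9, FP=0+1+0+0+1=2, FN=0+2+1+1+1=5 → 18/25 = 0.7200
  F: TP=8, FP=1+0+0+2+1=4, FN=1+1+1+0+1=4 → 16/24 = 0.6667
Highest is class 'D' with F1 score = 0.862.

0.862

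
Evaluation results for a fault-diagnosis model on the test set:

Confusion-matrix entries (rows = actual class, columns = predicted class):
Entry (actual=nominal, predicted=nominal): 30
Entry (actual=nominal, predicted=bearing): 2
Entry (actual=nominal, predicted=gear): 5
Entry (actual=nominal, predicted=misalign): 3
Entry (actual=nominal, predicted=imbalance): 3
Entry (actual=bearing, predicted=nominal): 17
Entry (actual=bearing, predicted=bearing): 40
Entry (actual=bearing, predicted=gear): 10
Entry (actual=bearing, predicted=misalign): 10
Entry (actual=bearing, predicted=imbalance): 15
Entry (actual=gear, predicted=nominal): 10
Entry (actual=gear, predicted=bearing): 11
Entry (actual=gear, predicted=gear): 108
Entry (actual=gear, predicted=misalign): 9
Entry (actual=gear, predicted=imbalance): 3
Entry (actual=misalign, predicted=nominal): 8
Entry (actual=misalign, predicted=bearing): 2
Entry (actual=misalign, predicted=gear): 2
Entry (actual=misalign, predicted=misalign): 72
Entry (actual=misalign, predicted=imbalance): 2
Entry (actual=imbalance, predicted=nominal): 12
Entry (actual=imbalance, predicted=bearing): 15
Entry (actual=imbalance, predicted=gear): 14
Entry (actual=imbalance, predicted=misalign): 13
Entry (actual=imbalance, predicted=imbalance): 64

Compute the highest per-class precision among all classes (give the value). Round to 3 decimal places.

Per-class precision (TP/(TP+FP)):
  nominal: TP=30, FP=17+10+8+12=47 → 30/77 = 0.3896
  bearing: TP=40, FP=2+11+2+15=30 → 40/70 = 0.5714
  gear: TP=108, FP=5+10+2+14=31 → 108/139 = 0.7770
  misalign: TP=72, FP=3+10+9+13=35 → 72/107 = 0.6729
  imbalance: TP=64, FP=3+15+3+2=23 → 64/87 = 0.7356
Highest is class 'gear' with precision = 0.777.

0.777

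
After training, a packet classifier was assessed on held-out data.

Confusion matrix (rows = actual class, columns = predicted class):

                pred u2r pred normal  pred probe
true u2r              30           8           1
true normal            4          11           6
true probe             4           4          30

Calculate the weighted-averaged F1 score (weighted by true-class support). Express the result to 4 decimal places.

Per-class F1 score (2·TP/(2·TP+FP+FN)):
  u2r: TP=30, FP=4+4=8, FN=8+1=9 → 60/77 = 0.77922
  normal: TP=11, FP=8+4=12, FN=4+6=10 → 22/44 = 0.50000
  probe: TP=30, FP=1+6=7, FN=4+4=8 → 60/75 = 0.80000
Weighted-F1 score = Σ (supportᵢ/N)·F1 scoreᵢ with N=98: (39/98)·0.77922 + (21/98)·0.50000 + (38/98)·0.80000 = 0.7274

0.7274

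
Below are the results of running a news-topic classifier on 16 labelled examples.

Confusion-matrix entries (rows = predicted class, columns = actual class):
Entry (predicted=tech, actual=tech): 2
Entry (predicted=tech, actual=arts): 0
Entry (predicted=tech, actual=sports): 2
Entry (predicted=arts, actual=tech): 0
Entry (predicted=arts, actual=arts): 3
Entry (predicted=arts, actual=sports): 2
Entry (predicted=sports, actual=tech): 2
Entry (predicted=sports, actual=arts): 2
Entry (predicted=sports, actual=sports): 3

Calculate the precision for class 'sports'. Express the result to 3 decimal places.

precision = TP/(TP+FP).
sports: TP=3, FP=2+2=4 → 3/7 = 0.4286

0.429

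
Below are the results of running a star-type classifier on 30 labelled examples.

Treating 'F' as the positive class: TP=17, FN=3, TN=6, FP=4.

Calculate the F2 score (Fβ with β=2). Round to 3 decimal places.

0.842

Fβ = (1+β²)·TP / ((1+β²)·TP + β²·FN + FP), with β²=4
= 5·17 / (5·17 + 4·3 + 4) = 0.842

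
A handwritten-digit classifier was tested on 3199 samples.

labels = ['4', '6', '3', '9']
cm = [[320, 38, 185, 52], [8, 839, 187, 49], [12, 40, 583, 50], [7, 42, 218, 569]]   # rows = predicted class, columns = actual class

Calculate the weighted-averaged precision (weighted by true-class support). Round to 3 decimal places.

Per-class precision (TP/(TP+FP)):
  4: TP=320, FP=38+185+52=275 → 320/595 = 0.5378
  6: TP=839, FP=8+187+49=244 → 839/1083 = 0.7747
  3: TP=583, FP=12+40+50=102 → 583/685 = 0.8511
  9: TP=569, FP=7+42+218=267 → 569/836 = 0.6806
Weighted-precision = Σ (supportᵢ/N)·precisionᵢ with N=3199: (347/3199)·0.5378 + (959/3199)·0.7747 + (1173/3199)·0.8511 + (720/3199)·0.6806 = 0.756

0.756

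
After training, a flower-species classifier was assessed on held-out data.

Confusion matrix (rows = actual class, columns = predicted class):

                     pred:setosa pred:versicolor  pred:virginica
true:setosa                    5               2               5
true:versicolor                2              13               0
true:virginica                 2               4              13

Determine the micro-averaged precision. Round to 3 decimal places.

0.674

Micro-averaging pools counts across classes: ΣTP=31, ΣFP=15, ΣFN=15.
Micro-precision = TP/(TP+FP) on pooled counts = 0.674 (equals overall accuracy in single-label multiclass).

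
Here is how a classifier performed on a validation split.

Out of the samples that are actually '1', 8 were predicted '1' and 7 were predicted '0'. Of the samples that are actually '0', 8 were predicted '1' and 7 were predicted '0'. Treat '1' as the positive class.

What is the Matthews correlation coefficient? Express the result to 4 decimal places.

0.0000

MCC = (TP·TN − FP·FN) / √((TP+FP)(TP+FN)(TN+FP)(TN+FN))
Numerator = 8·7 − 8·7 = 0
Denominator = √(16·15·15·14) = √50400 = 224.4994
MCC = 0 / 224.4994 = 0.0000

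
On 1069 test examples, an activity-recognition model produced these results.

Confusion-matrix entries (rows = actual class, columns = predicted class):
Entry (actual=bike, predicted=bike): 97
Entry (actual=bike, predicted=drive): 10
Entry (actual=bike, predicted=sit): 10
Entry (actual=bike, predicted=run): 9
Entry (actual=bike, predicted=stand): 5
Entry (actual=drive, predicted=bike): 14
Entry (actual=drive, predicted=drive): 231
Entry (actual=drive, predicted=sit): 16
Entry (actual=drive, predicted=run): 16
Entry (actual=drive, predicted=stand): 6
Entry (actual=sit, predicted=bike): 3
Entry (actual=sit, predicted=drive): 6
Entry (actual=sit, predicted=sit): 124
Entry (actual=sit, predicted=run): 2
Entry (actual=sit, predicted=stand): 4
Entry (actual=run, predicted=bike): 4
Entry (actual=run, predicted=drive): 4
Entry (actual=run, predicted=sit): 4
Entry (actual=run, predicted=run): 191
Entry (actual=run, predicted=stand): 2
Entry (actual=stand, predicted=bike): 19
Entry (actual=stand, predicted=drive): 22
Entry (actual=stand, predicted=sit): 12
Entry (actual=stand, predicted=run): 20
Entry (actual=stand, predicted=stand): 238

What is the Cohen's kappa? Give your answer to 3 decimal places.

0.776

Observed agreement pₒ = trace/N = 881/1069 = 0.8241
Expected agreement pₑ = Σ (rowᵢ·colᵢ)/N² = (131·137 + 283·273 + 139·166 + 205·238 + 311·255)/1069² = 0.2156
κ = (pₒ − pₑ)/(1 − pₑ) = (0.8241 − 0.2156)/(1 − 0.2156) = 0.776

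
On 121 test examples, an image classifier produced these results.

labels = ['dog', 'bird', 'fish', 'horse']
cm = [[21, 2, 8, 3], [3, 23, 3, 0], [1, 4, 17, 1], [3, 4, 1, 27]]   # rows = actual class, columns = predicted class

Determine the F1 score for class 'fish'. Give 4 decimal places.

0.6538

Treat 'fish' as positive and all other classes as negative.
F1 score = 2·TP/(2·TP+FP+FN).
fish: TP=17, FP=8+3+1=12, FN=1+4+1=6 → 34/52 = 0.65385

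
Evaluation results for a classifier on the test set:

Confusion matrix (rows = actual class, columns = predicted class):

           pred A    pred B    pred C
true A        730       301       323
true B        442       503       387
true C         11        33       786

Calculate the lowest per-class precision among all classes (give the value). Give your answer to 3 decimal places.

0.525

Per-class precision (TP/(TP+FP)):
  A: TP=730, FP=442+11=453 → 730/1183 = 0.6171
  B: TP=503, FP=301+33=334 → 503/837 = 0.6010
  C: TP=786, FP=323+387=710 → 786/1496 = 0.5254
Lowest is class 'C' with precision = 0.525.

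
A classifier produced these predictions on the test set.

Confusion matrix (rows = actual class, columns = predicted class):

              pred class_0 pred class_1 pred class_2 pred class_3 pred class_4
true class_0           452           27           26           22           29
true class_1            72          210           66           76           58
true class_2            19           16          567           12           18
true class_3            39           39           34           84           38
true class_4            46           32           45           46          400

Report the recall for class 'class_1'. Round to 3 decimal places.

recall = TP/(TP+FN).
class_1: TP=210, FN=72+66+76+58=272 → 210/482 = 0.4357

0.436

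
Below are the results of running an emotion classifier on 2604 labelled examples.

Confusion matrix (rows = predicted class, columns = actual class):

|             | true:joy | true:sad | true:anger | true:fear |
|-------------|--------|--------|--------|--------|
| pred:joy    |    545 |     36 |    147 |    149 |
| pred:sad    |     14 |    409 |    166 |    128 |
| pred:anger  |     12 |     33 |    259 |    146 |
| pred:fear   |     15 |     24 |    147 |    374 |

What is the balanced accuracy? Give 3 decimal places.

Balanced accuracy = mean of per-class recall.
  joy: recall = 545/586 = 0.9300
  sad: recall = 409/502 = 0.8147
  anger: recall = 259/719 = 0.3602
  fear: recall = 374/797 = 0.4693
Mean = (0.9300 + 0.8147 + 0.3602 + 0.4693) / 4 = 0.644

0.644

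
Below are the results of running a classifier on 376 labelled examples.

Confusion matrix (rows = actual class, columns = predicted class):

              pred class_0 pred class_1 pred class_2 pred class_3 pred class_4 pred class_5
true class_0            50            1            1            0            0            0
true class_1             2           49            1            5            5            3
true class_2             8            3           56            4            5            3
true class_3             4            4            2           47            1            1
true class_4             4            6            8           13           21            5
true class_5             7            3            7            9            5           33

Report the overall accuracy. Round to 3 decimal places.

0.681

Accuracy = trace / total = (50+49+56+47+21+33=256) / 376 = 256/376 = 0.681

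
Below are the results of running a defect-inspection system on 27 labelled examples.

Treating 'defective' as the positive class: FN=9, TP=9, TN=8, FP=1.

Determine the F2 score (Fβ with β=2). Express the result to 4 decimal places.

Fβ = (1+β²)·TP / ((1+β²)·TP + β²·FN + FP), with β²=4
= 5·9 / (5·9 + 4·9 + 1) = 0.5488

0.5488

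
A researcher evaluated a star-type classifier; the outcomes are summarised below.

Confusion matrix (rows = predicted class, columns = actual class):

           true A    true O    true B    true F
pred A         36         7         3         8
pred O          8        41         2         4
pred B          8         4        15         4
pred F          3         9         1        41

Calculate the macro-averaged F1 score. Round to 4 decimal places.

0.6708

Per-class F1 score (2·TP/(2·TP+FP+FN)):
  A: TP=36, FP=7+3+8=18, FN=8+8+3=19 → 72/109 = 0.66055
  O: TP=41, FP=8+2+4=14, FN=7+4+9=20 → 82/116 = 0.70690
  B: TP=15, FP=8+4+4=16, FN=3+2+1=6 → 30/52 = 0.57692
  F: TP=41, FP=3+9+1=13, FN=8+4+4=16 → 82/111 = 0.73874
Macro-F1 score = mean = (0.66055 + 0.70690 + 0.57692 + 0.73874) / 4 = 0.6708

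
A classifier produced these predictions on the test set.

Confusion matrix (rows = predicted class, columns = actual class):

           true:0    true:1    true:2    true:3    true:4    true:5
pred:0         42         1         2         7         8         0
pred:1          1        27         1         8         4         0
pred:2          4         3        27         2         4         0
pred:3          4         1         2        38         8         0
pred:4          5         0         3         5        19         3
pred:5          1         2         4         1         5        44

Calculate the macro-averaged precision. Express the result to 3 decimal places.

Per-class precision (TP/(TP+FP)):
  0: TP=42, FP=1+2+7+8+0=18 → 42/60 = 0.7000
  1: TP=27, FP=1+1+8+4+0=14 → 27/41 = 0.6585
  2: TP=27, FP=4+3+2+4+0=13 → 27/40 = 0.6750
  3: TP=38, FP=4+1+2+8+0=15 → 38/53 = 0.7170
  4: TP=19, FP=5+0+3+5+3=16 → 19/35 = 0.5429
  5: TP=44, FP=1+2+4+1+5=13 → 44/57 = 0.7719
Macro-precision = mean = (0.7000 + 0.6585 + 0.6750 + 0.7170 + 0.5429 + 0.7719) / 6 = 0.678

0.678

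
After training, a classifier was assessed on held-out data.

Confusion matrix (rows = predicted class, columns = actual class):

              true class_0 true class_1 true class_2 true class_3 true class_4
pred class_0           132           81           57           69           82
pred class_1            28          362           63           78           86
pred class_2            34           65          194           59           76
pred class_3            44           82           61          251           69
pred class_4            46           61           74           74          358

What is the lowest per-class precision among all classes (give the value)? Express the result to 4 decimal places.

0.3135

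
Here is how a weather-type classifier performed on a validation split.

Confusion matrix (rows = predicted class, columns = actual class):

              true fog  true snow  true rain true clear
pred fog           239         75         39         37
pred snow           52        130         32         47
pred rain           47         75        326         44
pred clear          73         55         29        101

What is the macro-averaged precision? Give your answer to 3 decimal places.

0.541

Per-class precision (TP/(TP+FP)):
  fog: TP=239, FP=75+39+37=151 → 239/390 = 0.6128
  snow: TP=130, FP=52+32+47=131 → 130/261 = 0.4981
  rain: TP=326, FP=47+75+44=166 → 326/492 = 0.6626
  clear: TP=101, FP=73+55+29=157 → 101/258 = 0.3915
Macro-precision = mean = (0.6128 + 0.4981 + 0.6626 + 0.3915) / 4 = 0.541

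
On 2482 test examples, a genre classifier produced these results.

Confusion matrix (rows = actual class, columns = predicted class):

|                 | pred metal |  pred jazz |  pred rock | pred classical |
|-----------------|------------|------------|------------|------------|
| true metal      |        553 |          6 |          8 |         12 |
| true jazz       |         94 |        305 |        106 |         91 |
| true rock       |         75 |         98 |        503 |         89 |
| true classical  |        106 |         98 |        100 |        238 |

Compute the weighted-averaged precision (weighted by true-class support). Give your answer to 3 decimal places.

0.637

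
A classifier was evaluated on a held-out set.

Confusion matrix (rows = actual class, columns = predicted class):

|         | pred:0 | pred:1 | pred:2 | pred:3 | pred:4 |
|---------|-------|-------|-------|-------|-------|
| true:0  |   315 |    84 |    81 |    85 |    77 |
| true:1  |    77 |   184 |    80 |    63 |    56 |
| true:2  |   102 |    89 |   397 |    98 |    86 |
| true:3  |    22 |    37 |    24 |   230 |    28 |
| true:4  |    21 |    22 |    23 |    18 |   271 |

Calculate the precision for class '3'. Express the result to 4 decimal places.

0.4656

Take TP from the diagonal, FP from the rest of the '3' prediction marginal, FN from the rest of the '3' actual marginal.
precision = TP/(TP+FP).
3: TP=230, FP=85+63+98+18=264 → 230/494 = 0.46559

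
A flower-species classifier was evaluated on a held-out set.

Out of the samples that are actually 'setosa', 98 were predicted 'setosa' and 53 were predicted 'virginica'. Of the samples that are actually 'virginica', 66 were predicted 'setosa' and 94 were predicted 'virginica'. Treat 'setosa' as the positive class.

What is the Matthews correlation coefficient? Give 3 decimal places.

MCC = (TP·TN − FP·FN) / √((TP+FP)(TP+FN)(TN+FP)(TN+FN))
Numerator = 98·94 − 66·53 = 5714
Denominator = √(164·151·160·147) = √582449280 = 24133.9860
MCC = 5714 / 24133.9860 = 0.237

0.237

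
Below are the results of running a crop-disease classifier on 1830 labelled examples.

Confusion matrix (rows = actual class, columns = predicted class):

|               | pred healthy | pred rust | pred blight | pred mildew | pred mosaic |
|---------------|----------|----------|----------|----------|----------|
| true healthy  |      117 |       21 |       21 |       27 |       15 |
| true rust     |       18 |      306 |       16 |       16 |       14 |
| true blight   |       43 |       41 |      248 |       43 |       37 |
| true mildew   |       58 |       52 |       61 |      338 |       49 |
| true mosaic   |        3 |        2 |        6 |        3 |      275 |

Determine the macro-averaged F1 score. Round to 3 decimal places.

0.690

Per-class F1 score (2·TP/(2·TP+FP+FN)):
  healthy: TP=117, FP=18+43+58+3=122, FN=21+21+27+15=84 → 234/440 = 0.5318
  rust: TP=306, FP=21+41+52+2=116, FN=18+16+16+14=64 → 612/792 = 0.7727
  blight: TP=248, FP=21+16+61+6=104, FN=43+41+43+37=164 → 496/764 = 0.6492
  mildew: TP=338, FP=27+16+43+3=89, FN=58+52+61+49=220 → 676/985 = 0.6863
  mosaic: TP=275, FP=15+14+37+49=115, FN=3+2+6+3=14 → 550/679 = 0.8100
Macro-F1 score = mean = (0.5318 + 0.7727 + 0.6492 + 0.6863 + 0.8100) / 5 = 0.690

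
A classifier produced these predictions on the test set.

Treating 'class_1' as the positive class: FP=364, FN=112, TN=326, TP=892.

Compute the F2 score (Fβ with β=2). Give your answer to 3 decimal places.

Fβ = (1+β²)·TP / ((1+β²)·TP + β²·FN + FP), with β²=4
= 5·892 / (5·892 + 4·112 + 364) = 0.846

0.846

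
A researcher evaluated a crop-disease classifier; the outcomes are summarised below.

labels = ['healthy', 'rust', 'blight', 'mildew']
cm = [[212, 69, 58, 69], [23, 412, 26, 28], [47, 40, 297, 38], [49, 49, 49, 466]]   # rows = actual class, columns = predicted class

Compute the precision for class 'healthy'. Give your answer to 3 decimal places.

0.640

Take TP from the diagonal, FP from the rest of the 'healthy' prediction marginal, FN from the rest of the 'healthy' actual marginal.
precision = TP/(TP+FP).
healthy: TP=212, FP=23+47+49=119 → 212/331 = 0.6405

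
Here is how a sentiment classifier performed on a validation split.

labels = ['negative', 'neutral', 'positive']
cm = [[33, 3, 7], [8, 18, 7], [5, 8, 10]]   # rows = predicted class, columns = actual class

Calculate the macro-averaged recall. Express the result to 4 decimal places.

Per-class recall (TP/(TP+FN)):
  negative: TP=33, FN=8+5=13 → 33/46 = 0.71739
  neutral: TP=18, FN=3+8=11 → 18/29 = 0.62069
  positive: TP=10, FN=7+7=14 → 10/24 = 0.41667
Macro-recall = mean = (0.71739 + 0.62069 + 0.41667) / 3 = 0.5849

0.5849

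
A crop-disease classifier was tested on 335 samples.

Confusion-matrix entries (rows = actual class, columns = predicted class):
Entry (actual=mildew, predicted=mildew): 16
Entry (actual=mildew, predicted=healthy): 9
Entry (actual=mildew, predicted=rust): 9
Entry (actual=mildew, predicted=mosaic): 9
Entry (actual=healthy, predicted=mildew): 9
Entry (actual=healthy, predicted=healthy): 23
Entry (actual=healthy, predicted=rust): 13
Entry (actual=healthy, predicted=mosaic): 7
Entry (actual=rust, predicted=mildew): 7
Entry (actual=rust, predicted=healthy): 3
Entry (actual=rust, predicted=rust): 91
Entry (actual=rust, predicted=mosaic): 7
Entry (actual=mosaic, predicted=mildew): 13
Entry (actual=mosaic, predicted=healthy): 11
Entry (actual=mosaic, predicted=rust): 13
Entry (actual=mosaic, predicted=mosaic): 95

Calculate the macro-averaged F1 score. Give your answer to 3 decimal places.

Per-class F1 score (2·TP/(2·TP+FP+FN)):
  mildew: TP=16, FP=9+7+13=29, FN=9+9+9=27 → 32/88 = 0.3636
  healthy: TP=23, FP=9+3+11=23, FN=9+13+7=29 → 46/98 = 0.4694
  rust: TP=91, FP=9+13+13=35, FN=7+3+7=17 → 182/234 = 0.7778
  mosaic: TP=95, FP=9+7+7=23, FN=13+11+13=37 → 190/250 = 0.7600
Macro-F1 score = mean = (0.3636 + 0.4694 + 0.7778 + 0.7600) / 4 = 0.593

0.593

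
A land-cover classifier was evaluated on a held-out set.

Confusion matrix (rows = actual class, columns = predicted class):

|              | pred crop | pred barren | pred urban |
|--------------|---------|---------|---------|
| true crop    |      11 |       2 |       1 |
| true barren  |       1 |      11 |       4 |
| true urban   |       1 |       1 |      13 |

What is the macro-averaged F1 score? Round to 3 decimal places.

0.779

Per-class F1 score (2·TP/(2·TP+FP+FN)):
  crop: TP=11, FP=1+1=2, FN=2+1=3 → 22/27 = 0.8148
  barren: TP=11, FP=2+1=3, FN=1+4=5 → 22/30 = 0.7333
  urban: TP=13, FP=1+4=5, FN=1+1=2 → 26/33 = 0.7879
Macro-F1 score = mean = (0.8148 + 0.7333 + 0.7879) / 3 = 0.779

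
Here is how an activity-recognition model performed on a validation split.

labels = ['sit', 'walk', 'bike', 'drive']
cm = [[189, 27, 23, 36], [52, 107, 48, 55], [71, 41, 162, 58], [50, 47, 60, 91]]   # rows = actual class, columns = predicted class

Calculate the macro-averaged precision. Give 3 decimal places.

0.484

Per-class precision (TP/(TP+FP)):
  sit: TP=189, FP=52+71+50=173 → 189/362 = 0.5221
  walk: TP=107, FP=27+41+47=115 → 107/222 = 0.4820
  bike: TP=162, FP=23+48+60=131 → 162/293 = 0.5529
  drive: TP=91, FP=36+55+58=149 → 91/240 = 0.3792
Macro-precision = mean = (0.5221 + 0.4820 + 0.5529 + 0.3792) / 4 = 0.484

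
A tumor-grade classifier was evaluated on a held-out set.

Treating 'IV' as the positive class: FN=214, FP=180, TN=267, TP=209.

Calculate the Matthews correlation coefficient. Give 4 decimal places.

0.0919

MCC = (TP·TN − FP·FN) / √((TP+FP)(TP+FN)(TN+FP)(TN+FN))
Numerator = 209·267 − 180·214 = 17283
Denominator = √(389·423·447·481) = √35378756829 = 188092.4157
MCC = 17283 / 188092.4157 = 0.0919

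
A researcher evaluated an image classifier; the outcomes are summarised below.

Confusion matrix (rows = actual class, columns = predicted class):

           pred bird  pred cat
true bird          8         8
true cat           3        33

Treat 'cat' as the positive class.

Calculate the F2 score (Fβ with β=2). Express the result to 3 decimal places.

0.892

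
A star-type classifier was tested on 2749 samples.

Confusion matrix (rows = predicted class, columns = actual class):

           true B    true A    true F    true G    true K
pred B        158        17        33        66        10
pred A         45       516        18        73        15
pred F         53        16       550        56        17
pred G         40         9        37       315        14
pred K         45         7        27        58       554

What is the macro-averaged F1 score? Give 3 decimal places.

Per-class F1 score (2·TP/(2·TP+FP+FN)):
  B: TP=158, FP=17+33+66+10=126, FN=45+53+40+45=183 → 316/625 = 0.5056
  A: TP=516, FP=45+18+73+15=151, FN=17+16+9+7=49 → 1032/1232 = 0.8377
  F: TP=550, FP=53+16+56+17=142, FN=33+18+37+27=115 → 1100/1357 = 0.8106
  G: TP=315, FP=40+9+37+14=100, FN=66+73+56+58=253 → 630/983 = 0.6409
  K: TP=554, FP=45+7+27+58=137, FN=10+15+17+14=56 → 1108/1301 = 0.8517
Macro-F1 score = mean = (0.5056 + 0.8377 + 0.8106 + 0.6409 + 0.8517) / 5 = 0.729

0.729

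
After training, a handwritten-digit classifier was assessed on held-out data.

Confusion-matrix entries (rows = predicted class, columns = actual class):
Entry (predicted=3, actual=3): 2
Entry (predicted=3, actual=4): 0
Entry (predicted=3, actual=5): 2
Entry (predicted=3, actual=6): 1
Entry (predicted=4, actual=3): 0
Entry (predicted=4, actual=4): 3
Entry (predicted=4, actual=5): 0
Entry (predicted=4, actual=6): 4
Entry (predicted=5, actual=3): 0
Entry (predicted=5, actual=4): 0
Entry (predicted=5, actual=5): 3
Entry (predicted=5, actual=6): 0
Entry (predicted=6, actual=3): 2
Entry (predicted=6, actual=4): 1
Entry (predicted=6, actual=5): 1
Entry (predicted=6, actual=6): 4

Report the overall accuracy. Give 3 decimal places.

Accuracy = trace / total = (2+3+3+4=12) / 23 = 12/23 = 0.522

0.522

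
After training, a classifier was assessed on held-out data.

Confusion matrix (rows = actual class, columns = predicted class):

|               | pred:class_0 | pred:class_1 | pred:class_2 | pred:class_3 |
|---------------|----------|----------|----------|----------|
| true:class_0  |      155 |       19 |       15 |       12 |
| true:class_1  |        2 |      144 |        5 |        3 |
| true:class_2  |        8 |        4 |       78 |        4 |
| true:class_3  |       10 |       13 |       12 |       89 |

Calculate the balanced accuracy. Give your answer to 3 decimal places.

Balanced accuracy = mean of per-class recall.
  class_0: recall = 155/201 = 0.7711
  class_1: recall = 144/154 = 0.9351
  class_2: recall = 78/94 = 0.8298
  class_3: recall = 89/124 = 0.7177
Mean = (0.7711 + 0.9351 + 0.8298 + 0.7177) / 4 = 0.813

0.813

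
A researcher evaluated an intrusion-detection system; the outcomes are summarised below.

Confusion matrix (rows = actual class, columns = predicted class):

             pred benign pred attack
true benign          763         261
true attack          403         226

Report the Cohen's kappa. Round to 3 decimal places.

0.109

Observed agreement pₒ = trace/N = 989/1653 = 0.5983
Expected agreement pₑ = Σ (rowᵢ·colᵢ)/N² = (1024·1166 + 629·487)/1653² = 0.5491
κ = (pₒ − pₑ)/(1 − pₑ) = (0.5983 − 0.5491)/(1 − 0.5491) = 0.109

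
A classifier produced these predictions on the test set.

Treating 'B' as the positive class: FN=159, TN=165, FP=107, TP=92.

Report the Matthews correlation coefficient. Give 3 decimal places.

MCC = (TP·TN − FP·FN) / √((TP+FP)(TP+FN)(TN+FP)(TN+FN))
Numerator = 92·165 − 107·159 = -1833
Denominator = √(199·251·272·324) = √4401905472 = 66346.8573
MCC = -1833 / 66346.8573 = -0.028

-0.028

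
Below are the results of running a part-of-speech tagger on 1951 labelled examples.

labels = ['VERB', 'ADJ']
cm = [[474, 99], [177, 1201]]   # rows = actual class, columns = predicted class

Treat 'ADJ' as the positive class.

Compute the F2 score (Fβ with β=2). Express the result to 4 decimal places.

Fβ = (1+β²)·TP / ((1+β²)·TP + β²·FN + FP), with β²=4
= 5·1201 / (5·1201 + 4·177 + 99) = 0.8815

0.8815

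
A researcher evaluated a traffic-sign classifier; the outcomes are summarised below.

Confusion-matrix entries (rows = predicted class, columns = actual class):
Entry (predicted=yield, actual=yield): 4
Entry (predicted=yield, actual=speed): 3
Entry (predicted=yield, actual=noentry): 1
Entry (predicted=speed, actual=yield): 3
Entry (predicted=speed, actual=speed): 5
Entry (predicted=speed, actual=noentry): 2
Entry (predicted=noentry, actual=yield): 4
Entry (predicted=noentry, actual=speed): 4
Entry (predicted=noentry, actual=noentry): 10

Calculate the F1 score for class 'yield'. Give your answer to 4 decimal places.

0.4211

Treat 'yield' as positive and all other classes as negative.
F1 score = 2·TP/(2·TP+FP+FN).
yield: TP=4, FP=3+1=4, FN=3+4=7 → 8/19 = 0.42105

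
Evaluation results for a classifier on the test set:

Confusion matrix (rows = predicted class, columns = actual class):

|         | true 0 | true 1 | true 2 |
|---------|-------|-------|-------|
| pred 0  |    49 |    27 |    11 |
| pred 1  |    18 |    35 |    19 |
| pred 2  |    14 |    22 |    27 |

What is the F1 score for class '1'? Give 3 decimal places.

0.449

F1 score = 2·TP/(2·TP+FP+FN).
1: TP=35, FP=18+19=37, FN=27+22=49 → 70/156 = 0.4487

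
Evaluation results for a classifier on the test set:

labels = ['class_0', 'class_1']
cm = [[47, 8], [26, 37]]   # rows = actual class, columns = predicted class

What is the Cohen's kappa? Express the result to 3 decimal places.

0.433

Observed agreement pₒ = trace/N = 84/118 = 0.7119
Expected agreement pₑ = Σ (rowᵢ·colᵢ)/N² = (55·73 + 63·45)/118² = 0.4920
κ = (pₒ − pₑ)/(1 − pₑ) = (0.7119 − 0.4920)/(1 − 0.4920) = 0.433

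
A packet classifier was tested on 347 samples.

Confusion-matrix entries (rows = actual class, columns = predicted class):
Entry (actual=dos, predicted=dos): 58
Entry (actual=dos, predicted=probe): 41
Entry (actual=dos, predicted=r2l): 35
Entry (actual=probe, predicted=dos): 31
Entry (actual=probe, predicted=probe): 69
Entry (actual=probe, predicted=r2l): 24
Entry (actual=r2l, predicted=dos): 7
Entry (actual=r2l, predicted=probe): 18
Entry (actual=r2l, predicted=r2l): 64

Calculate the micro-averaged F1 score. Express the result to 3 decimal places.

0.550

Micro-averaging pools counts across classes: ΣTP=191, ΣFP=156, ΣFN=156.
Micro-F1 score = 2·TP/(2·TP+FP+FN) on pooled counts = 0.550 (equals overall accuracy in single-label multiclass).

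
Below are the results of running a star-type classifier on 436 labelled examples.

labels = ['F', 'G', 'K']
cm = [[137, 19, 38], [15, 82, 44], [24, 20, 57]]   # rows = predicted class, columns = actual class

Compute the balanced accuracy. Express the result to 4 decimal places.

0.6221

Balanced accuracy = mean of per-class recall.
  F: recall = 137/176 = 0.77841
  G: recall = 82/121 = 0.67769
  K: recall = 57/139 = 0.41007
Mean = (0.77841 + 0.67769 + 0.41007) / 3 = 0.6221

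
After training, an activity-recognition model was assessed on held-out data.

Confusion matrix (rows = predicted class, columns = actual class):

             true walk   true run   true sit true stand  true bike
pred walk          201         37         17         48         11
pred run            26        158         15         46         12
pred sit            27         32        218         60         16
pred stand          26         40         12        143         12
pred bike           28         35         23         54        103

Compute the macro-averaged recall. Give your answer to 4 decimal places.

0.6034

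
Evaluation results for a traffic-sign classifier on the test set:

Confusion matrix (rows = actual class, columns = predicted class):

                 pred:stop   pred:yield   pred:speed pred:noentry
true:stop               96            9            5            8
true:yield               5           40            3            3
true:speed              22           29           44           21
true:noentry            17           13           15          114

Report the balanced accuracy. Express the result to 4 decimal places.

0.6735

Balanced accuracy = mean of per-class recall.
  stop: recall = 96/118 = 0.81356
  yield: recall = 40/51 = 0.78431
  speed: recall = 44/116 = 0.37931
  noentry: recall = 114/159 = 0.71698
Mean = (0.81356 + 0.78431 + 0.37931 + 0.71698) / 4 = 0.6735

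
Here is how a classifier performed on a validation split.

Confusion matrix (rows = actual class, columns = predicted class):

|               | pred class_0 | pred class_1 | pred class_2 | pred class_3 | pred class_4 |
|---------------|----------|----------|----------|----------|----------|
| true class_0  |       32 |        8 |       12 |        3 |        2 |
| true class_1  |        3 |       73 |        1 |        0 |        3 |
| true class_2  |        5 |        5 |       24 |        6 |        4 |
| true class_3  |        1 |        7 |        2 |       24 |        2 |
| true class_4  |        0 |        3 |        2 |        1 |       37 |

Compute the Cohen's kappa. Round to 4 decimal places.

0.6533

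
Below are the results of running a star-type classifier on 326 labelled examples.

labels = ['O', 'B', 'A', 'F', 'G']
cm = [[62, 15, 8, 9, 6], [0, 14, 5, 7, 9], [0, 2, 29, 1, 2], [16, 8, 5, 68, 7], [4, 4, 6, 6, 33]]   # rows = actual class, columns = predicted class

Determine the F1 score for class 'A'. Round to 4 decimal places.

Take TP from the diagonal, FP from the rest of the 'A' prediction marginal, FN from the rest of the 'A' actual marginal.
F1 score = 2·TP/(2·TP+FP+FN).
A: TP=29, FP=8+5+5+6=24, FN=0+2+1+2=5 → 58/87 = 0.66667

0.6667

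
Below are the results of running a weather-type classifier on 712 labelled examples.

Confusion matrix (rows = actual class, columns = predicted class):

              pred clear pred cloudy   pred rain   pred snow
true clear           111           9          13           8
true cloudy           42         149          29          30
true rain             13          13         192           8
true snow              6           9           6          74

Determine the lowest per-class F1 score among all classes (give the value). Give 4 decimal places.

Per-class F1 score (2·TP/(2·TP+FP+FN)):
  clear: TP=111, FP=42+13+6=61, FN=9+13+8=30 → 222/313 = 0.70927
  cloudy: TP=149, FP=9+13+9=31, FN=42+29+30=101 → 298/430 = 0.69302
  rain: TP=192, FP=13+29+6=48, FN=13+13+8=34 → 384/466 = 0.82403
  snow: TP=74, FP=8+30+8=46, FN=6+9+6=21 → 148/215 = 0.68837
Lowest is class 'snow' with F1 score = 0.6884.

0.6884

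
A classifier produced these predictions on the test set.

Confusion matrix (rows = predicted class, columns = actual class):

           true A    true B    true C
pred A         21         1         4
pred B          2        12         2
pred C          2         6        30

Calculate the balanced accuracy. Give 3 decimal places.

Balanced accuracy = mean of per-class recall.
  A: recall = 21/25 = 0.8400
  B: recall = 12/19 = 0.6316
  C: recall = 30/36 = 0.8333
Mean = (0.8400 + 0.6316 + 0.8333) / 3 = 0.768

0.768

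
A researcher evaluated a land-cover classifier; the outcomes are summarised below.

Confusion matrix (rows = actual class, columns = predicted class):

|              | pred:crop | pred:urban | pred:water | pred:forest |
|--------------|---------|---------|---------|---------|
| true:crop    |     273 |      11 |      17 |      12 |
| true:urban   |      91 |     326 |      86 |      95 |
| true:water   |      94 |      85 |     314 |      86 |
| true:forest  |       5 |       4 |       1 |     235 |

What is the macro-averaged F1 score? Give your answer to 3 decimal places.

0.667

Per-class F1 score (2·TP/(2·TP+FP+FN)):
  crop: TP=273, FP=91+94+5=190, FN=11+17+12=40 → 546/776 = 0.7036
  urban: TP=326, FP=11+85+4=100, FN=91+86+95=272 → 652/1024 = 0.6367
  water: TP=314, FP=17+86+1=104, FN=94+85+86=265 → 628/997 = 0.6299
  forest: TP=235, FP=12+95+86=193, FN=5+4+1=10 → 470/673 = 0.6984
Macro-F1 score = mean = (0.7036 + 0.6367 + 0.6299 + 0.6984) / 4 = 0.667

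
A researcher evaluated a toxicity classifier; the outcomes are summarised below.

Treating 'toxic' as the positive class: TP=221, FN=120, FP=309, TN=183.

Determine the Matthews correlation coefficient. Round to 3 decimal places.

MCC = (TP·TN − FP·FN) / √((TP+FP)(TP+FN)(TN+FP)(TN+FN))
Numerator = 221·183 − 309·120 = 3363
Denominator = √(530·341·492·303) = √26942505480 = 164141.7238
MCC = 3363 / 164141.7238 = 0.020

0.020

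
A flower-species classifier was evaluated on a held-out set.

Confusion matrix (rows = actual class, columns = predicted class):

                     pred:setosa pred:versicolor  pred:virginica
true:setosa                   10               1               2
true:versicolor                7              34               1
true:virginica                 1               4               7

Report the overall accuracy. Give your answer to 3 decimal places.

Accuracy = trace / total = (10+34+7=51) / 67 = 51/67 = 0.761

0.761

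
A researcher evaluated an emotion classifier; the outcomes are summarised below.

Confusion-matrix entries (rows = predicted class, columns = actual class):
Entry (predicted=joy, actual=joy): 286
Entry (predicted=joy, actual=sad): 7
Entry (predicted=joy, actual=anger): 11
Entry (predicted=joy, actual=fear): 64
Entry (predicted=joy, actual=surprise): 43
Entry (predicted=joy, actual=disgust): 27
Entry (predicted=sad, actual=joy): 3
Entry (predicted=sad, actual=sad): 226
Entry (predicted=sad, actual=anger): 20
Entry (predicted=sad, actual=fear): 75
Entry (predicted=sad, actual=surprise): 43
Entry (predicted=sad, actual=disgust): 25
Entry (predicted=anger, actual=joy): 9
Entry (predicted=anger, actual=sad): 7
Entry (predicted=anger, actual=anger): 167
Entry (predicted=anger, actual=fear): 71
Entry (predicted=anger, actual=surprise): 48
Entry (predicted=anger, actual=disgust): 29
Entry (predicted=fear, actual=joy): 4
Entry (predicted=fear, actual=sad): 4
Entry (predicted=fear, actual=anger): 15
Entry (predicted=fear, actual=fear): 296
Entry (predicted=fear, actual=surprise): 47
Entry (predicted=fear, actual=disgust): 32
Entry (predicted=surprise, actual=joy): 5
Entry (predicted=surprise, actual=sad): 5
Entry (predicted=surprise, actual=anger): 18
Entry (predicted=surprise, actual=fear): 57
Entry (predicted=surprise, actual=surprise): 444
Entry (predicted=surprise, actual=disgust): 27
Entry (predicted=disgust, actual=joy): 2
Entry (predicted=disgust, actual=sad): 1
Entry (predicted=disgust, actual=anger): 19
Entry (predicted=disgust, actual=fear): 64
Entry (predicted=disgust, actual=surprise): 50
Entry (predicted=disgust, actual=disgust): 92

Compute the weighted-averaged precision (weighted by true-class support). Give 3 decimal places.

0.671

Per-class precision (TP/(TP+FP)):
  joy: TP=286, FP=7+11+64+43+27=152 → 286/438 = 0.6530
  sad: TP=226, FP=3+20+75+43+25=166 → 226/392 = 0.5765
  anger: TP=167, FP=9+7+71+48+29=164 → 167/331 = 0.5045
  fear: TP=296, FP=4+4+15+47+32=102 → 296/398 = 0.7437
  surprise: TP=444, FP=5+5+18+57+27=112 → 444/556 = 0.7986
  disgust: TP=92, FP=2+1+19+64+50=136 → 92/228 = 0.4035
Weighted-precision = Σ (supportᵢ/N)·precisionᵢ with N=2343: (309/2343)·0.6530 + (250/2343)·0.5765 + (250/2343)·0.5045 + (627/2343)·0.7437 + (675/2343)·0.7986 + (232/2343)·0.4035 = 0.671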